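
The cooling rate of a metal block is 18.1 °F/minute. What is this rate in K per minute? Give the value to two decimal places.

Since only a temperature interval is involved, the additive offset between the scales drops out.
A change of 1°F is a change of 5/9 K, so 18.1 × 5/9 = 10.06.

10.06 K/minute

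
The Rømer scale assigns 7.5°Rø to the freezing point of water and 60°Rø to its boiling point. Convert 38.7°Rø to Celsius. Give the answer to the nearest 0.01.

Linear interpolation between the fixed points: C = (38.7 - 7.5) × 100 / (60 - 7.5) = 59.4286°C.

59.43°C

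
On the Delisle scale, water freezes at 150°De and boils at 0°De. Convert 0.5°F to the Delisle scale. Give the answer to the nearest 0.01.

176.25°De

First in Celsius: (0.5 - 32) × 5/9 = -17.5000°C.
Linearly onto the Delisle scale: 150 + (-17.5000 / 100) × (0 - 150) = 176.25°De.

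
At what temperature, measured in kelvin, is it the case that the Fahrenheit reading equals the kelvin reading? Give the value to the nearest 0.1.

Let K be the kelvin reading. The Fahrenheit reading is F = 1.8·K - 459.67.
Set F = K: 1.8·K - 459.67 = K.
(0.8)·K = 459.67  ⇒  K = 574.6.

574.6 K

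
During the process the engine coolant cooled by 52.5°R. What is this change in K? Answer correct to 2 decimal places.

29.17 K

An interval of 1°R corresponds to 5/9 K.
52.5 × 5/9 = 29.17.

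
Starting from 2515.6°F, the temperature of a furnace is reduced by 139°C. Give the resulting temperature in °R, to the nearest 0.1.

Initial temperature in Celsius: (2515.6 - 32) × 5/9 = 1379.7778°C.
Final Celsius temperature: 1379.7778 - 139.0000 = 1240.7778°C.
In Rankine: 1240.7778 × 1.8 + 491.67 = 2725.1°R.

2725.1°R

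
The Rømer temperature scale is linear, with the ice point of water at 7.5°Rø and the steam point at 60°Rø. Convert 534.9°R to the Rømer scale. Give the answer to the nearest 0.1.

20.1°Rø

First in Celsius: (534.9 - 491.67) × 5/9 = 24.0167°C.
Linearly onto the Rømer scale: 7.5 + (24.0167 / 100) × (60 - 7.5) = 20.1°Rø.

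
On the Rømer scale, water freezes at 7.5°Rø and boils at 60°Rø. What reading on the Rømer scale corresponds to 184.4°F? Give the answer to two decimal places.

51.95°Rø

First in Celsius: (184.4 - 32) × 5/9 = 84.6667°C.
Linearly onto the Rømer scale: 7.5 + (84.6667 / 100) × (60 - 7.5) = 51.95°Rø.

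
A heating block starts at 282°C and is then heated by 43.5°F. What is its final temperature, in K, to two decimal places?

579.32 K

The 43.5°F change is an interval, so only the factor 5/9 applies: +43.5 × 5/9 = +24.1667°C.
Final Celsius temperature: 282.0000 + 24.1667 = 306.1667°C.
In kelvin: 306.1667 + 273.15 = 579.32 K.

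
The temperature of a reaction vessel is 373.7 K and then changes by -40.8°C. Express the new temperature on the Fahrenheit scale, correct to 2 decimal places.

Initial temperature in Celsius: 373.7 - 273.15 = 100.5500°C.
Final Celsius temperature: 100.5500 - 40.8000 = 59.7500°C.
In Fahrenheit: 59.7500 × 1.8 + 32 = 139.55°F.

139.55°F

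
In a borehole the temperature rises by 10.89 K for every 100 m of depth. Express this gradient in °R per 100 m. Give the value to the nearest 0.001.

The quantity depends on a temperature interval, so only the ratio of degree sizes applies; the offset between the scales is irrelevant.
A change of 1 K is a change of 1.8°R, so 10.89 × 1.8 = 19.602.

19.602 °R/100 m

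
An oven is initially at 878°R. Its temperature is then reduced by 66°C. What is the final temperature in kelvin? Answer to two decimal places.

Initial temperature in Celsius: (878 - 491.67) × 5/9 = 214.6278°C.
Final Celsius temperature: 214.6278 - 66.0000 = 148.6278°C.
In kelvin: 148.6278 + 273.15 = 421.78 K.

421.78 K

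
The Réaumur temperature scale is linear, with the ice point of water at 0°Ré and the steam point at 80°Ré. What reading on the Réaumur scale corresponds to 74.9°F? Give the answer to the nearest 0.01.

First in Celsius: (74.9 - 32) × 5/9 = 23.8333°C.
Linearly onto the Réaumur scale: 0 + (23.8333 / 100) × (80 - 0) = 19.07°Ré.

19.07°Ré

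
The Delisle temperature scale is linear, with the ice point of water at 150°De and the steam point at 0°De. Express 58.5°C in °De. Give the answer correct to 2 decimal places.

Linearly onto the Delisle scale: 150 + (58.5000 / 100) × (0 - 150) = 62.25°De.

62.25°De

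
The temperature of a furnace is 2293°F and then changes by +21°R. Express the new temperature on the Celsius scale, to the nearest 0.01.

Initial temperature in Celsius: (2293 - 32) × 5/9 = 1256.1111°C.
The 21°R change is an interval, so only the factor 5/9 applies: +21 × 5/9 = +11.6667°C.
Final Celsius temperature: 1256.1111 + 11.6667 = 1267.7778°C.

1267.78°C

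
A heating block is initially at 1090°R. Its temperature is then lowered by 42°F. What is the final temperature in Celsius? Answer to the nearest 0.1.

309.1°C

Initial temperature in Celsius: (1090 - 491.67) × 5/9 = 332.4056°C.
The 42°F change is an interval, so only the factor 5/9 applies: -42 × 5/9 = -23.3333°C.
Final Celsius temperature: 332.4056 - 23.3333 = 309.0722°C.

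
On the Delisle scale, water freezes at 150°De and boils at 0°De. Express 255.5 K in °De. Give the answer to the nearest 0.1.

First in Celsius: 255.5 - 273.15 = -17.6500°C.
Linearly onto the Delisle scale: 150 + (-17.6500 / 100) × (0 - 150) = 176.5°De.

176.5°De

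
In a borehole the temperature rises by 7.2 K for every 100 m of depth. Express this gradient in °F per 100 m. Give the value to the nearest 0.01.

The quantity depends on a temperature interval, so only the ratio of degree sizes applies; the offset between the scales is irrelevant.
A change of 1 K is a change of 1.8°F, so 7.2 × 1.8 = 12.96.

12.96 °F/100 m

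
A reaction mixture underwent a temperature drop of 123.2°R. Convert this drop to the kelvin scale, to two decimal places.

68.44 K

An interval of 1°R corresponds to 5/9 K.
123.2 × 5/9 = 68.44.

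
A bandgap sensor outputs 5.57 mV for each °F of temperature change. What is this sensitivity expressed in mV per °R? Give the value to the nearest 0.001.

The quantity depends on a temperature interval, so only the ratio of degree sizes applies; the offset between the scales is irrelevant.
A change of 1°R is a change of 1°F, so per °R the value is 5.57 × 1 = 5.570.

5.570 mV per °R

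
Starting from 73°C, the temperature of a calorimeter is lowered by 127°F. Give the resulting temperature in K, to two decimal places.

The 127°F change is an interval, so only the factor 5/9 applies: -127 × 5/9 = -70.5556°C.
Final Celsius temperature: 73.0000 - 70.5556 = 2.4444°C.
In kelvin: 2.4444 + 273.15 = 275.59 K.

275.59 K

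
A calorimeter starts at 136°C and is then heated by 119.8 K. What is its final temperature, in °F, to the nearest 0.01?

The 119.8 K change is an interval; Kelvin and Celsius degrees are the same size, so ΔC = +119.8°C.
Final Celsius temperature: 136.0000 + 119.8000 = 255.8000°C.
In Fahrenheit: 255.8000 × 1.8 + 32 = 492.44°F.

492.44°F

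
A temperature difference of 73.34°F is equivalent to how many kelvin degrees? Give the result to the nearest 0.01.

40.74 K

For a temperature interval the offset drops out; only the factor 5/9 applies.
73.34 × 5/9 = 40.74.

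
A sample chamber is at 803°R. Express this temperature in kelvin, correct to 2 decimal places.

In Celsius: (803 - 491.67) × 5/9 = 172.9611°C.
In kelvin: 172.9611 + 273.15 = 446.11 K.

446.11 K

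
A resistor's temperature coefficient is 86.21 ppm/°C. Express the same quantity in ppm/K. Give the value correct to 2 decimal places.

86.21 ppm/K

The quantity depends on a temperature interval, so only the ratio of degree sizes applies; the offset between the scales is irrelevant.
A change of 1 K is a change of 1°C, so per K the value is 86.21 × 1 = 86.21.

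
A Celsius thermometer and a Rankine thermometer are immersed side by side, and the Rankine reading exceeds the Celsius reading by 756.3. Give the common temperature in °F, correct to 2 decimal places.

627.42°F

Let x be the Celsius reading; then the Rankine reading is 1.8·x + 491.67.
(1.8·x + 491.67) - x = 756.3  ⇒  (0.8)·x = 264.63  ⇒  x = 330.7875°C.
In Fahrenheit: 330.7875 × 1.8 + 32 = 627.42°F.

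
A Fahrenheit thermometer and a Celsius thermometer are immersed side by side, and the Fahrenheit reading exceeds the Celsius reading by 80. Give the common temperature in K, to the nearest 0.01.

Let x be the Fahrenheit reading; then the Celsius reading is 5/9·x - 17.7778.
(5/9·x - 17.7778) - x = -80  ⇒  (-4/9)·x = -62.2222  ⇒  x = 140.0000°F.
In Celsius: (140 - 32) × 5/9 = 60.0000°C.
In kelvin: 60.0000 + 273.15 = 333.15 K.

333.15 K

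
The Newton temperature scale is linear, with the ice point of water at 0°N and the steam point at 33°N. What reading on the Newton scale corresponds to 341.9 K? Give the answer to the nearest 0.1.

First in Celsius: 341.9 - 273.15 = 68.7500°C.
Linearly onto the Newton scale: 0 + (68.7500 / 100) × (33 - 0) = 22.7°N.

22.7°N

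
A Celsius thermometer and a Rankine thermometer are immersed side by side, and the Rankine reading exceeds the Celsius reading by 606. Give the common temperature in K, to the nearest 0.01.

Let x be the Celsius reading; then the Rankine reading is 1.8·x + 491.67.
(1.8·x + 491.67) - x = 606  ⇒  (0.8)·x = 114.33  ⇒  x = 142.9125°C.
In kelvin: 142.9125 + 273.15 = 416.06 K.

416.06 K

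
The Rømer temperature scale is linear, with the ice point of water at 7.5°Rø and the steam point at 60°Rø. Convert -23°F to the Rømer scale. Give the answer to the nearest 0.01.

-8.54°Rø

First in Celsius: (-23 - 32) × 5/9 = -30.5556°C.
Linearly onto the Rømer scale: 7.5 + (-30.5556 / 100) × (60 - 7.5) = -8.54°Rø.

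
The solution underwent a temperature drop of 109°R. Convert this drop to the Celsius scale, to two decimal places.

An interval of 1°R corresponds to 5/9°C.
109 × 5/9 = 60.56.

60.56°C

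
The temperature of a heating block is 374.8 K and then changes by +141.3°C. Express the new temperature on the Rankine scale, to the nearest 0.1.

Initial temperature in Celsius: 374.8 - 273.15 = 101.6500°C.
Final Celsius temperature: 101.6500 + 141.3000 = 242.9500°C.
In Rankine: 242.9500 × 1.8 + 491.67 = 929.0°R.

929.0°R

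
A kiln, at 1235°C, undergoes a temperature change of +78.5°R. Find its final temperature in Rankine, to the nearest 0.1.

The 78.5°R change is an interval, so only the factor 5/9 applies: +78.5 × 5/9 = +43.6111°C.
Final Celsius temperature: 1235.0000 + 43.6111 = 1278.6111°C.
In Rankine: 1278.6111 × 1.8 + 491.67 = 2793.2°R.

2793.2°R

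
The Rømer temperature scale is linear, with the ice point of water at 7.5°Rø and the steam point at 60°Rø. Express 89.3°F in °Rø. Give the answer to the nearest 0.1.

24.2°Rø

First in Celsius: (89.3 - 32) × 5/9 = 31.8333°C.
Linearly onto the Rømer scale: 7.5 + (31.8333 / 100) × (60 - 7.5) = 24.2°Rø.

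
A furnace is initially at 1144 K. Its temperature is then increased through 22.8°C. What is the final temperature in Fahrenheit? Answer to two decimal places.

1640.57°F

Initial temperature in Celsius: 1144 - 273.15 = 870.8500°C.
Final Celsius temperature: 870.8500 + 22.8000 = 893.6500°C.
In Fahrenheit: 893.6500 × 1.8 + 32 = 1640.57°F.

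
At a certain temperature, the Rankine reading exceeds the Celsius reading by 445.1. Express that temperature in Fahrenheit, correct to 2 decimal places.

Let x be the Rankine reading; then the Celsius reading is 5/9·x - 273.15.
(5/9·x - 273.15) - x = -445.1  ⇒  (-4/9)·x = -171.95  ⇒  x = 386.8875°R.
In Celsius: (386.8875 - 491.67) × 5/9 = -58.2125°C.
In Fahrenheit: -58.2125 × 1.8 + 32 = -72.78°F.

-72.78°F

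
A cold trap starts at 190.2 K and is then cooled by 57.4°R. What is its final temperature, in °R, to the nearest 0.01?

Initial temperature in Celsius: 190.2 - 273.15 = -82.9500°C.
The 57.4°R change is an interval, so only the factor 5/9 applies: -57.4 × 5/9 = -31.8889°C.
Final Celsius temperature: -82.9500 - 31.8889 = -114.8389°C.
In Rankine: -114.8389 × 1.8 + 491.67 = 284.96°R.

284.96°R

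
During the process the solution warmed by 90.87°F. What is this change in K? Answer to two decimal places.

Only the scale ratio 5/9 matters for a change in temperature.
90.87 × 5/9 = 50.48.

50.48 K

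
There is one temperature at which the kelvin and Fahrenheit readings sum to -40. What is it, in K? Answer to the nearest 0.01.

149.88 K

Let K be the kelvin reading. The Fahrenheit reading is F = 1.8·K - 459.67.
Require K + F = -40: (2.8)·K - 459.67 = -40.
K = (-40 + 459.67) / (2.8) = 149.88.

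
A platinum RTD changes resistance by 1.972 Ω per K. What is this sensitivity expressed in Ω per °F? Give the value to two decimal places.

1.10 Ω per °F

Since only a temperature interval is involved, the additive offset between the scales drops out.
A change of 1°F is a change of 5/9 K, so per °F the value is 1.972 × 5/9 = 1.10.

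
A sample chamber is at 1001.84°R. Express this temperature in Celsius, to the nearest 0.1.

In Celsius: (1001.84 - 491.67) × 5/9 = 283.4278°C.

283.4°C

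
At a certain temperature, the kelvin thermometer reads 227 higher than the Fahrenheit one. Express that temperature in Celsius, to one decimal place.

17.7°C

Let x be the Fahrenheit reading; then the kelvin reading is 5/9·x + 255.372.
(5/9·x + 255.372) - x = 227  ⇒  (-4/9)·x = -28.3722  ⇒  x = 63.8375°F.
In Celsius: (63.8375 - 32) × 5/9 = 17.7°C.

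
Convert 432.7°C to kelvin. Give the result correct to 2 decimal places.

In kelvin: 432.7000 + 273.15 = 705.85 K.

705.85 K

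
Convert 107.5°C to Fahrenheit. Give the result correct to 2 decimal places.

In Fahrenheit: 107.5000 × 1.8 + 32 = 225.50°F.

225.50°F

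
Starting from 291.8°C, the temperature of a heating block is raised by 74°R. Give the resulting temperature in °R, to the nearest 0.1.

The 74°R change is an interval, so only the factor 5/9 applies: +74 × 5/9 = +41.1111°C.
Final Celsius temperature: 291.8000 + 41.1111 = 332.9111°C.
In Rankine: 332.9111 × 1.8 + 491.67 = 1090.9°R.

1090.9°R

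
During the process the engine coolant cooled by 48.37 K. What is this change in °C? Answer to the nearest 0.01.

48.37°C

Kelvin and Celsius degrees are the same size, so the interval is unchanged: 48.37.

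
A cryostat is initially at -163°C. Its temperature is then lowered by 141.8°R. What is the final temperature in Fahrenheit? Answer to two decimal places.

The 141.8°R change is an interval, so only the factor 5/9 applies: -141.8 × 5/9 = -78.7778°C.
Final Celsius temperature: -163.0000 - 78.7778 = -241.7778°C.
In Fahrenheit: -241.7778 × 1.8 + 32 = -403.20°F.

-403.20°F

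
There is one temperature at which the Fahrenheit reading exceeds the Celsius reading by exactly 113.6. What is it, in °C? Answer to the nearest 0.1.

102.0°C

Let C be the Celsius reading. The Fahrenheit reading is F = 1.8·C + 32.
Require F - C = 113.6: (0.8)·C + 32 = 113.6.
C = (113.6 - 32) / (0.8) = 102.0.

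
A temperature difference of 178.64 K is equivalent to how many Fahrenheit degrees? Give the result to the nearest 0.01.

For a temperature interval the offset drops out; only the factor 1.8 applies.
178.64 × 1.8 = 321.55.

321.55°F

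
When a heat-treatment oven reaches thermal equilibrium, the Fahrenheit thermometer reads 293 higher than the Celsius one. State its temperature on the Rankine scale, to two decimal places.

1078.92°R

Let x be the Celsius reading; then the Fahrenheit reading is 1.8·x + 32.
(1.8·x + 32) - x = 293  ⇒  (0.8)·x = 261  ⇒  x = 326.2500°C.
In Rankine: 326.2500 × 1.8 + 491.67 = 1078.92°R.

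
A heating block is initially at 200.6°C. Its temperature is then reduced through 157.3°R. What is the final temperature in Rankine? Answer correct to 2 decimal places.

The 157.3°R change is an interval, so only the factor 5/9 applies: -157.3 × 5/9 = -87.3889°C.
Final Celsius temperature: 200.6000 - 87.3889 = 113.2111°C.
In Rankine: 113.2111 × 1.8 + 491.67 = 695.45°R.

695.45°R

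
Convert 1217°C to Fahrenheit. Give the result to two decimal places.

In Fahrenheit: 1217.0000 × 1.8 + 32 = 2222.60°F.

2222.60°F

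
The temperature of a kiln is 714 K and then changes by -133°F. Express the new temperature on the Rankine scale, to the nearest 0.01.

1152.20°R

Initial temperature in Celsius: 714 - 273.15 = 440.8500°C.
The 133°F change is an interval, so only the factor 5/9 applies: -133 × 5/9 = -73.8889°C.
Final Celsius temperature: 440.8500 - 73.8889 = 366.9611°C.
In Rankine: 366.9611 × 1.8 + 491.67 = 1152.20°R.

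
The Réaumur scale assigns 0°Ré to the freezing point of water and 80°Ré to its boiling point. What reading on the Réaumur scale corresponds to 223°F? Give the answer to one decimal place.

84.9°Ré

First in Celsius: (223 - 32) × 5/9 = 106.1111°C.
Linearly onto the Réaumur scale: 0 + (106.1111 / 100) × (80 - 0) = 84.9°Ré.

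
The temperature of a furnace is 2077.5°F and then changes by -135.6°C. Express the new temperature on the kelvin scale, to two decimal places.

Initial temperature in Celsius: (2077.5 - 32) × 5/9 = 1136.3889°C.
Final Celsius temperature: 1136.3889 - 135.6000 = 1000.7889°C.
In kelvin: 1000.7889 + 273.15 = 1273.94 K.

1273.94 K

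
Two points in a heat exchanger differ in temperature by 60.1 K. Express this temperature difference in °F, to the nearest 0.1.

108.2°F

For a temperature interval the offset drops out; only the factor 1.8 applies.
60.1 × 1.8 = 108.2.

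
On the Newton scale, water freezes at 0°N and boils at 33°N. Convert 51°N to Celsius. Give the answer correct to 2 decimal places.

Linear interpolation between the fixed points: C = (51 - 0) × 100 / (33 - 0) = 154.5455°C.

154.55°C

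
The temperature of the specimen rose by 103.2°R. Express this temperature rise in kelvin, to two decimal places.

An interval of 1°R corresponds to 5/9 K.
103.2 × 5/9 = 57.33.

57.33 K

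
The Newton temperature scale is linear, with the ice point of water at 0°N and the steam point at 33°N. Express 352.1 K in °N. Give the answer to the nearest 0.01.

First in Celsius: 352.1 - 273.15 = 78.9500°C.
Linearly onto the Newton scale: 0 + (78.9500 / 100) × (33 - 0) = 26.05°N.

26.05°N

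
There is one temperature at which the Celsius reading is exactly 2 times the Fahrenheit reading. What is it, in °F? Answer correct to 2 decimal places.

-12.31°F

Let F be the Fahrenheit reading. The Celsius reading is C = 5/9·F - 17.7778.
Require C = 2·F: 5/9·F - 17.7778 = 2·F.
(-13/9)·F = 17.7778  ⇒  F = -12.31.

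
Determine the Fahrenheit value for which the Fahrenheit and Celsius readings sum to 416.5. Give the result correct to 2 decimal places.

279.18°F

Let F be the Fahrenheit reading. The Celsius reading is C = 5/9·F - 17.7778.
Require F + C = 416.5: (14/9)·F - 17.7778 = 416.5.
F = (416.5 + 17.7778) / (14/9) = 279.18.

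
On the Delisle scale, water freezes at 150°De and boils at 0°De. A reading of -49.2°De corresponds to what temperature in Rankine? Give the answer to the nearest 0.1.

Linear interpolation between the fixed points: C = (-49.2 - 150) × 100 / (0 - 150) = 132.8000°C.
Then 132.8000 × 1.8 + 491.67 = 730.7°R.

730.7°R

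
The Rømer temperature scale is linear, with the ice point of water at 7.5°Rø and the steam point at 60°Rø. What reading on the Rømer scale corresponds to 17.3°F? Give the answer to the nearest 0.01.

3.21°Rø

First in Celsius: (17.3 - 32) × 5/9 = -8.1667°C.
Linearly onto the Rømer scale: 7.5 + (-8.1667 / 100) × (60 - 7.5) = 3.21°Rø.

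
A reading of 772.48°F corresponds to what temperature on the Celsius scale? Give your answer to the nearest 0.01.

In Celsius: (772.48 - 32) × 5/9 = 411.3778°C.

411.38°C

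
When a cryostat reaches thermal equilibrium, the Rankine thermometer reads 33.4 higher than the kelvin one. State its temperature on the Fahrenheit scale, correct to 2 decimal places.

-384.52°F

Let x be the kelvin reading; then the Rankine reading is 1.8·x.
(1.8·x) - x = 33.4  ⇒  (0.8)·x = 33.4  ⇒  x = 41.7500 K.
In Celsius: 41.75 - 273.15 = -231.4000°C.
In Fahrenheit: -231.4000 × 1.8 + 32 = -384.52°F.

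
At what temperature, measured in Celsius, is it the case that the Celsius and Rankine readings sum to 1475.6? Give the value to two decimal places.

351.40°C

Let C be the Celsius reading. The Rankine reading is R = 1.8·C + 491.67.
Require C + R = 1475.6: (2.8)·C + 491.67 = 1475.6.
C = (1475.6 - 491.67) / (2.8) = 351.40.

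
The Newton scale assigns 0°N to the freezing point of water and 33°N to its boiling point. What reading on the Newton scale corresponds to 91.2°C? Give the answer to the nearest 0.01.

30.10°N

Linearly onto the Newton scale: 0 + (91.2000 / 100) × (33 - 0) = 30.10°N.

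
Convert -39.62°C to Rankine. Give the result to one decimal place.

420.4°R

In Rankine: -39.6200 × 1.8 + 491.67 = 420.4°R.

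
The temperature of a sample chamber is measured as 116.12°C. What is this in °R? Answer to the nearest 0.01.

In Rankine: 116.1200 × 1.8 + 491.67 = 700.69°R.

700.69°R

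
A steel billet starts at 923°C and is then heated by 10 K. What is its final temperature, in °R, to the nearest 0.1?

2171.1°R

The 10 K change is an interval; Kelvin and Celsius degrees are the same size, so ΔC = +10°C.
Final Celsius temperature: 923.0000 + 10.0000 = 933.0000°C.
In Rankine: 933.0000 × 1.8 + 491.67 = 2171.1°R.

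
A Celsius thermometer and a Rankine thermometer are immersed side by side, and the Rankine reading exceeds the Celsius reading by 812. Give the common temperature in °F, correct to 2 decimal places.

Let x be the Celsius reading; then the Rankine reading is 1.8·x + 491.67.
(1.8·x + 491.67) - x = 812  ⇒  (0.8)·x = 320.33  ⇒  x = 400.4125°C.
In Fahrenheit: 400.4125 × 1.8 + 32 = 752.74°F.

752.74°F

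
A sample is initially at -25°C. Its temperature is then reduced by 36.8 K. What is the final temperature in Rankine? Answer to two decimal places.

The 36.8 K change is an interval; Kelvin and Celsius degrees are the same size, so ΔC = -36.8°C.
Final Celsius temperature: -25.0000 - 36.8000 = -61.8000°C.
In Rankine: -61.8000 × 1.8 + 491.67 = 380.43°R.

380.43°R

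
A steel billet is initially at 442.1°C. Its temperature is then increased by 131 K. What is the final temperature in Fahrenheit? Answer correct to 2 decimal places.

1063.58°F

The 131 K change is an interval; Kelvin and Celsius degrees are the same size, so ΔC = +131°C.
Final Celsius temperature: 442.1000 + 131.0000 = 573.1000°C.
In Fahrenheit: 573.1000 × 1.8 + 32 = 1063.58°F.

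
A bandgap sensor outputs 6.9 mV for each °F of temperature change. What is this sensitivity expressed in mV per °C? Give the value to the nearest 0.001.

The quantity depends on a temperature interval, so only the ratio of degree sizes applies; the offset between the scales is irrelevant.
A change of 1°C is a change of 1.8°F, so per °C the value is 6.9 × 1.8 = 12.420.

12.420 mV per °C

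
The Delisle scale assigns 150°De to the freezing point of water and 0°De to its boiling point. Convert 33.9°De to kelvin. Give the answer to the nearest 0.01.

Linear interpolation between the fixed points: C = (33.9 - 150) × 100 / (0 - 150) = 77.4000°C.
Then 77.4000 + 273.15 = 350.55 K.

350.55 K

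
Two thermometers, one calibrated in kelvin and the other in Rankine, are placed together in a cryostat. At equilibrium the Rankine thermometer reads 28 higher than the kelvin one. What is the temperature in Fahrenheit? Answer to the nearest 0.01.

-396.67°F

Let x be the kelvin reading; then the Rankine reading is 1.8·x.
(1.8·x) - x = 28  ⇒  (0.8)·x = 28  ⇒  x = 35.0000 K.
In Celsius: 35 - 273.15 = -238.1500°C.
In Fahrenheit: -238.1500 × 1.8 + 32 = -396.67°F.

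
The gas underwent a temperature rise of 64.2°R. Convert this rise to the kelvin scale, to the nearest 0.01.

35.67 K

An interval of 1°R corresponds to 5/9 K.
64.2 × 5/9 = 35.67.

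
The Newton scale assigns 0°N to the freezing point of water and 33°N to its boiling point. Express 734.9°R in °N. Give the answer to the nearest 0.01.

44.59°N

First in Celsius: (734.9 - 491.67) × 5/9 = 135.1278°C.
Linearly onto the Newton scale: 0 + (135.1278 / 100) × (33 - 0) = 44.59°N.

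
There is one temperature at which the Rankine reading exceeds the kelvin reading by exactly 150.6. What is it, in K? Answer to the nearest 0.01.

Let K be the kelvin reading. The Rankine reading is R = 1.8·K.
Require R - K = 150.6: (0.8)·K = 150.6.
K = (150.6) / (0.8) = 188.25.

188.25 K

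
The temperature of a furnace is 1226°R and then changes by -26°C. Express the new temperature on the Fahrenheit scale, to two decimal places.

Initial temperature in Celsius: (1226 - 491.67) × 5/9 = 407.9611°C.
Final Celsius temperature: 407.9611 - 26.0000 = 381.9611°C.
In Fahrenheit: 381.9611 × 1.8 + 32 = 719.53°F.

719.53°F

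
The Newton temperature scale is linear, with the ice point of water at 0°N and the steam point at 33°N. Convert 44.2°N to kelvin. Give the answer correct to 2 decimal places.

407.09 K

Linear interpolation between the fixed points: C = (44.2 - 0) × 100 / (33 - 0) = 133.9394°C.
Then 133.9394 + 273.15 = 407.09 K.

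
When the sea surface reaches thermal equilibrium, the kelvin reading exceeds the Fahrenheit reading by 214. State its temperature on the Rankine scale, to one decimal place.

Let x be the kelvin reading; then the Fahrenheit reading is 1.8·x - 459.67.
(1.8·x - 459.67) - x = -214  ⇒  (0.8)·x = 245.67  ⇒  x = 307.0875 K.
In Celsius: 307.0875 - 273.15 = 33.9375°C.
In Rankine: 33.9375 × 1.8 + 491.67 = 552.8°R.

552.8°R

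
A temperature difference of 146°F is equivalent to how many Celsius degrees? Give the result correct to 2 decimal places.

For a temperature interval the offset drops out; only the factor 5/9 applies.
146 × 5/9 = 81.11.

81.11°C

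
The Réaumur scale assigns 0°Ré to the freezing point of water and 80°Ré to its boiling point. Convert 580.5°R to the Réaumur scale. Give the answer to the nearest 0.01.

39.48°Ré

First in Celsius: (580.5 - 491.67) × 5/9 = 49.3500°C.
Linearly onto the Réaumur scale: 0 + (49.3500 / 100) × (80 - 0) = 39.48°Ré.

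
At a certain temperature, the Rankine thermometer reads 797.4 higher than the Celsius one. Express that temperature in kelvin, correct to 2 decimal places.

655.31 K

Let x be the Celsius reading; then the Rankine reading is 1.8·x + 491.67.
(1.8·x + 491.67) - x = 797.4  ⇒  (0.8)·x = 305.73  ⇒  x = 382.1625°C.
In kelvin: 382.1625 + 273.15 = 655.31 K.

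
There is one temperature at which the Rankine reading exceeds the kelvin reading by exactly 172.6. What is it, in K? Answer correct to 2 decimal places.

215.75 K

Let K be the kelvin reading. The Rankine reading is R = 1.8·K.
Require R - K = 172.6: (0.8)·K = 172.6.
K = (172.6) / (0.8) = 215.75.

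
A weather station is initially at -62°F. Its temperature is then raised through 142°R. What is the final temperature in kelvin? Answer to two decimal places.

299.82 K

Initial temperature in Celsius: (-62 - 32) × 5/9 = -52.2222°C.
The 142°R change is an interval, so only the factor 5/9 applies: +142 × 5/9 = +78.8889°C.
Final Celsius temperature: -52.2222 + 78.8889 = 26.6667°C.
In kelvin: 26.6667 + 273.15 = 299.82 K.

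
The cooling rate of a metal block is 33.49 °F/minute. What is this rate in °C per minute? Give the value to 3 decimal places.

18.606 °C/minute

Since only a temperature interval is involved, the additive offset between the scales drops out.
A change of 1°F is a change of 5/9°C, so 33.49 × 5/9 = 18.606.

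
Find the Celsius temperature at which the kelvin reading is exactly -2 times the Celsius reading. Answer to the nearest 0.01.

Let C be the Celsius reading. The kelvin reading is K = 1·C + 273.15.
Require K = -2·C: 1·C + 273.15 = -2·C.
(3)·C = -273.15  ⇒  C = -91.05.

-91.05°C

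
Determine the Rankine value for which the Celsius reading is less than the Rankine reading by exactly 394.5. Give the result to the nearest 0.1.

273.0°R

Let R be the Rankine reading. The Celsius reading is C = 5/9·R - 273.15.
Require C - R = -394.5: (-4/9)·R - 273.15 = -394.5.
R = (-394.5 + 273.15) / (-4/9) = 273.0.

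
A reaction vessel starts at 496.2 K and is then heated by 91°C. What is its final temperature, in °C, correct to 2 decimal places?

314.05°C

Initial temperature in Celsius: 496.2 - 273.15 = 223.0500°C.
Final Celsius temperature: 223.0500 + 91.0000 = 314.0500°C.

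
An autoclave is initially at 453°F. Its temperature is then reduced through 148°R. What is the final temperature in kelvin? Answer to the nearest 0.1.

Initial temperature in Celsius: (453 - 32) × 5/9 = 233.8889°C.
The 148°R change is an interval, so only the factor 5/9 applies: -148 × 5/9 = -82.2222°C.
Final Celsius temperature: 233.8889 - 82.2222 = 151.6667°C.
In kelvin: 151.6667 + 273.15 = 424.8 K.

424.8 K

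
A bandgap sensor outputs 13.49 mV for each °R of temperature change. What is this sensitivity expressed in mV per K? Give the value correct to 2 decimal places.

The quantity depends on a temperature interval, so only the ratio of degree sizes applies; the offset between the scales is irrelevant.
A change of 1 K is a change of 1.8°R, so per K the value is 13.49 × 1.8 = 24.28.

24.28 mV per K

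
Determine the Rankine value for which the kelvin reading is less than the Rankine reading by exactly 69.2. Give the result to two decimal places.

Let R be the Rankine reading. The kelvin reading is K = 5/9·R.
Require K - R = -69.2: (-4/9)·R = -69.2.
R = (-69.2) / (-4/9) = 155.70.

155.70°R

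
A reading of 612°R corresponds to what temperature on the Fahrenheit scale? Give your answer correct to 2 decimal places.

In Celsius: (612 - 491.67) × 5/9 = 66.8500°C.
In Fahrenheit: 66.8500 × 1.8 + 32 = 152.33°F.

152.33°F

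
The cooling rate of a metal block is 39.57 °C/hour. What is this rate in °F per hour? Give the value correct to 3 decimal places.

Since only a temperature interval is involved, the additive offset between the scales drops out.
A change of 1°C is a change of 1.8°F, so 39.57 × 1.8 = 71.226.

71.226 °F/hour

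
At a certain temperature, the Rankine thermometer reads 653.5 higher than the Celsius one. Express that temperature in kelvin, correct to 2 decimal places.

Let x be the Celsius reading; then the Rankine reading is 1.8·x + 491.67.
(1.8·x + 491.67) - x = 653.5  ⇒  (0.8)·x = 161.83  ⇒  x = 202.2875°C.
In kelvin: 202.2875 + 273.15 = 475.44 K.

475.44 K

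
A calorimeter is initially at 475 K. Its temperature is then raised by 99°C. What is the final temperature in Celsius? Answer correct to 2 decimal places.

Initial temperature in Celsius: 475 - 273.15 = 201.8500°C.
Final Celsius temperature: 201.8500 + 99.0000 = 300.8500°C.

300.85°C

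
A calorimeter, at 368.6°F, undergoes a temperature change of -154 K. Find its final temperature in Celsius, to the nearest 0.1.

Initial temperature in Celsius: (368.6 - 32) × 5/9 = 187.0000°C.
The 154 K change is an interval; Kelvin and Celsius degrees are the same size, so ΔC = -154°C.
Final Celsius temperature: 187.0000 - 154.0000 = 33.0000°C.

33.0°C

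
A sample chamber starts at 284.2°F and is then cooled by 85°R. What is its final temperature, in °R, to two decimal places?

658.87°R

Initial temperature in Celsius: (284.2 - 32) × 5/9 = 140.1111°C.
The 85°R change is an interval, so only the factor 5/9 applies: -85 × 5/9 = -47.2222°C.
Final Celsius temperature: 140.1111 - 47.2222 = 92.8889°C.
In Rankine: 92.8889 × 1.8 + 491.67 = 658.87°R.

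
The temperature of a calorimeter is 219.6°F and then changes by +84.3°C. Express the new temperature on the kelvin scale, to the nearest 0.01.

Initial temperature in Celsius: (219.6 - 32) × 5/9 = 104.2222°C.
Final Celsius temperature: 104.2222 + 84.3000 = 188.5222°C.
In kelvin: 188.5222 + 273.15 = 461.67 K.

461.67 K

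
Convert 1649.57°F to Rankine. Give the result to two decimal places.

2109.24°R

In Celsius: (1649.57 - 32) × 5/9 = 898.6500°C.
In Rankine: 898.6500 × 1.8 + 491.67 = 2109.24°R.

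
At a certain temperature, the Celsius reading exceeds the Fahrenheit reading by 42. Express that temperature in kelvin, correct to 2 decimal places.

Let x be the Fahrenheit reading; then the Celsius reading is 5/9·x - 17.7778.
(5/9·x - 17.7778) - x = 42  ⇒  (-4/9)·x = 59.7778  ⇒  x = -134.5000°F.
In Celsius: (-134.5 - 32) × 5/9 = -92.5000°C.
In kelvin: -92.5000 + 273.15 = 180.65 K.

180.65 K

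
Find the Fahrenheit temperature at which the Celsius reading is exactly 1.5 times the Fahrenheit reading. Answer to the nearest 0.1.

-18.8°F

Let F be the Fahrenheit reading. The Celsius reading is C = 5/9·F - 17.7778.
Require C = 1.5·F: 5/9·F - 17.7778 = 1.5·F.
(-17/18)·F = 17.7778  ⇒  F = -18.8.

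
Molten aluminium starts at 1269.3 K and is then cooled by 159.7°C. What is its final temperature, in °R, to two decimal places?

Initial temperature in Celsius: 1269.3 - 273.15 = 996.1500°C.
Final Celsius temperature: 996.1500 - 159.7000 = 836.4500°C.
In Rankine: 836.4500 × 1.8 + 491.67 = 1997.28°R.

1997.28°R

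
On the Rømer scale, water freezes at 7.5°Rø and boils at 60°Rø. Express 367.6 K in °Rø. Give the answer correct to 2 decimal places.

First in Celsius: 367.6 - 273.15 = 94.4500°C.
Linearly onto the Rømer scale: 7.5 + (94.4500 / 100) × (60 - 7.5) = 57.09°Rø.

57.09°Rø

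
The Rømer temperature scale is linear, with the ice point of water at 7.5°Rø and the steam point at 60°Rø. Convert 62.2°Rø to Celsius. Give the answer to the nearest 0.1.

Linear interpolation between the fixed points: C = (62.2 - 7.5) × 100 / (60 - 7.5) = 104.1905°C.

104.2°C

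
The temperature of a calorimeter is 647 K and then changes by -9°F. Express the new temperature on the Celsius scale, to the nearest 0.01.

368.85°C

Initial temperature in Celsius: 647 - 273.15 = 373.8500°C.
The 9°F change is an interval, so only the factor 5/9 applies: -9 × 5/9 = -5.0000°C.
Final Celsius temperature: 373.8500 - 5.0000 = 368.8500°C.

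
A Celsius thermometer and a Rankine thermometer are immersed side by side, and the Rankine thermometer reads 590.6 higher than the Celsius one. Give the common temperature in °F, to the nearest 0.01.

Let x be the Celsius reading; then the Rankine reading is 1.8·x + 491.67.
(1.8·x + 491.67) - x = 590.6  ⇒  (0.8)·x = 98.93  ⇒  x = 123.6625°C.
In Fahrenheit: 123.6625 × 1.8 + 32 = 254.59°F.

254.59°F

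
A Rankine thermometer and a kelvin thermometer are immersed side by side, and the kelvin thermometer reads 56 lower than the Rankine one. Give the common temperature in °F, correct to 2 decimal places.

-333.67°F

Let x be the Rankine reading; then the kelvin reading is 5/9·x.
(5/9·x) - x = -56  ⇒  (-4/9)·x = -56  ⇒  x = 126.0000°R.
In Celsius: (126 - 491.67) × 5/9 = -203.1500°C.
In Fahrenheit: -203.1500 × 1.8 + 32 = -333.67°F.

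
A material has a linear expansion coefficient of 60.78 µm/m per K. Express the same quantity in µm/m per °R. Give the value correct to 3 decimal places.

33.767 µm/m per °R

Since only a temperature interval is involved, the additive offset between the scales drops out.
A change of 1°R is a change of 5/9 K, so per °R the value is 60.78 × 5/9 = 33.767.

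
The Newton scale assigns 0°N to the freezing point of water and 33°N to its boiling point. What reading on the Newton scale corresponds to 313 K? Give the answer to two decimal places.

First in Celsius: 313 - 273.15 = 39.8500°C.
Linearly onto the Newton scale: 0 + (39.8500 / 100) × (33 - 0) = 13.15°N.

13.15°N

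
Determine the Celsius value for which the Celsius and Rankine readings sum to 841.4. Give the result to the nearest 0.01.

124.90°C

Let C be the Celsius reading. The Rankine reading is R = 1.8·C + 491.67.
Require C + R = 841.4: (2.8)·C + 491.67 = 841.4.
C = (841.4 - 491.67) / (2.8) = 124.90.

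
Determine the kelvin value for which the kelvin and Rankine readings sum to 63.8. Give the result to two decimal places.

22.79 K

Let K be the kelvin reading. The Rankine reading is R = 1.8·K.
Require K + R = 63.8: (2.8)·K = 63.8.
K = (63.8) / (2.8) = 22.79.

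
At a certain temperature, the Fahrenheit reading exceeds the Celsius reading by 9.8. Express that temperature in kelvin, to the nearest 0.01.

Let x be the Celsius reading; then the Fahrenheit reading is 1.8·x + 32.
(1.8·x + 32) - x = 9.8  ⇒  (0.8)·x = -22.2  ⇒  x = -27.7500°C.
In kelvin: -27.7500 + 273.15 = 245.40 K.

245.40 K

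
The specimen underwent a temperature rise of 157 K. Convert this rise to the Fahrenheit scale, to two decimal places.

282.60°F

For a temperature interval the offset drops out; only the factor 1.8 applies.
157 × 1.8 = 282.60.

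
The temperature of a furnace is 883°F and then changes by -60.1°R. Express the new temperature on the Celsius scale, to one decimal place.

439.4°C

Initial temperature in Celsius: (883 - 32) × 5/9 = 472.7778°C.
The 60.1°R change is an interval, so only the factor 5/9 applies: -60.1 × 5/9 = -33.3889°C.
Final Celsius temperature: 472.7778 - 33.3889 = 439.3889°C.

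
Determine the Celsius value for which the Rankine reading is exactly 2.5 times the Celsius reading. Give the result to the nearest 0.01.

702.39°C

Let C be the Celsius reading. The Rankine reading is R = 1.8·C + 491.67.
Require R = 2.5·C: 1.8·C + 491.67 = 2.5·C.
(-0.7)·C = -491.67  ⇒  C = 702.39.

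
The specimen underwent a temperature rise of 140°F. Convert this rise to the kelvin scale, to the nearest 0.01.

Only the scale ratio 5/9 matters for a change in temperature.
140 × 5/9 = 77.78.

77.78 K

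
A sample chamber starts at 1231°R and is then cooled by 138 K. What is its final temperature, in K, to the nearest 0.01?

Initial temperature in Celsius: (1231 - 491.67) × 5/9 = 410.7389°C.
The 138 K change is an interval; Kelvin and Celsius degrees are the same size, so ΔC = -138°C.
Final Celsius temperature: 410.7389 - 138.0000 = 272.7389°C.
In kelvin: 272.7389 + 273.15 = 545.89 K.

545.89 K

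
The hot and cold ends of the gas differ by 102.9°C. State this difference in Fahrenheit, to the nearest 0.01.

For a temperature interval the offset drops out; only the factor 1.8 applies.
102.9 × 1.8 = 185.22.

185.22°F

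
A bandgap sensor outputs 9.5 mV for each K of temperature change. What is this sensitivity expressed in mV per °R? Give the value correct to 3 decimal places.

The quantity depends on a temperature interval, so only the ratio of degree sizes applies; the offset between the scales is irrelevant.
A change of 1°R is a change of 5/9 K, so per °R the value is 9.5 × 5/9 = 5.278.

5.278 mV per °R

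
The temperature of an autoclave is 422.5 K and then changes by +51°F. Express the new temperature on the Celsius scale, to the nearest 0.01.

Initial temperature in Celsius: 422.5 - 273.15 = 149.3500°C.
The 51°F change is an interval, so only the factor 5/9 applies: +51 × 5/9 = +28.3333°C.
Final Celsius temperature: 149.3500 + 28.3333 = 177.6833°C.

177.68°C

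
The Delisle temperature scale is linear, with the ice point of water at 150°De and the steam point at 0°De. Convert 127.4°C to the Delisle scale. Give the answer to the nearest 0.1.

Linearly onto the Delisle scale: 150 + (127.4000 / 100) × (0 - 150) = -41.1°De.

-41.1°De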